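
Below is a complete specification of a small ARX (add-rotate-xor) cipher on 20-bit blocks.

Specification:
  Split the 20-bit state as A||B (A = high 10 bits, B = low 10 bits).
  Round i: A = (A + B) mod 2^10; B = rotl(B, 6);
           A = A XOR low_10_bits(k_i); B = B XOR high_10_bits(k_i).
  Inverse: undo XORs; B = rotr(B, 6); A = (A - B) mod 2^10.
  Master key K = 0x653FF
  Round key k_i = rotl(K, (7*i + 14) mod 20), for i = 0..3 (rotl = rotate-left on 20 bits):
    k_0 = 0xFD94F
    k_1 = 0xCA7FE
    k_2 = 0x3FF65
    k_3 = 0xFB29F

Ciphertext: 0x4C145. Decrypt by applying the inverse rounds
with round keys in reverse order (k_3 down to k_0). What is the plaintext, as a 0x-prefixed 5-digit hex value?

s_0 = ciphertext = 0x4C145
s_1 = InvRound(s_0, k_3) = 0x4569A
s_2 = InvRound(s_1, k_2) = 0x05E59
s_3 = InvRound(s_2, k_1) = 0x39305
s_4 = InvRound(s_3, k_0) = 0x9E333

0x9E333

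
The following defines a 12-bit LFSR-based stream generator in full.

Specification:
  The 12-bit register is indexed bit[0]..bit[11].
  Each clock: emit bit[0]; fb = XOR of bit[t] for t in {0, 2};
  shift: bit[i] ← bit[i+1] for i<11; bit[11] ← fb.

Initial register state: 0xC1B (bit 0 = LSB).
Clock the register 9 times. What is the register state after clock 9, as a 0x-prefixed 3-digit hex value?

reg_0 = 0xC1B
clock 1: out=1, reg = 0xE0D
clock 2: out=1, reg = 0x706
clock 3: out=0, reg = 0xB83
clock 4: out=1, reg = 0xDC1
clock 5: out=1, reg = 0xEE0
clock 6: out=0, reg = 0x770
clock 7: out=0, reg = 0x3B8
clock 8: out=0, reg = 0x1DC
clock 9: out=0, reg = 0x8EE

0x8EE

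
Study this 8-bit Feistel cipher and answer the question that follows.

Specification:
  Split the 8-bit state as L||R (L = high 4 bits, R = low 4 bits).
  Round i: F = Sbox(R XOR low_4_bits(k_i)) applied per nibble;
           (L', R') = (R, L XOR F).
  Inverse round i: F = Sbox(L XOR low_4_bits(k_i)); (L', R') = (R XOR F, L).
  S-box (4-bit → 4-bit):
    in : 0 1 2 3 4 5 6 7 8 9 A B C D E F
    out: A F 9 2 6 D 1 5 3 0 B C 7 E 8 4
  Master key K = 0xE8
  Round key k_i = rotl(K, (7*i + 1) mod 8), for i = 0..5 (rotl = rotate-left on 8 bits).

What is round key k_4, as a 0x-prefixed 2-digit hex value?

0x1D

K = 0xE8
k_0 = rotl(K, (7*0+1) mod 8) = rotl(K, 1) = 0xD1
k_1 = rotl(K, (7*1+1) mod 8) = rotl(K, 0) = 0xE8
k_2 = rotl(K, (7*2+1) mod 8) = rotl(K, 7) = 0x74
k_3 = rotl(K, (7*3+1) mod 8) = rotl(K, 6) = 0x3A
k_4 = rotl(K, (7*4+1) mod 8) = rotl(K, 5) = 0x1D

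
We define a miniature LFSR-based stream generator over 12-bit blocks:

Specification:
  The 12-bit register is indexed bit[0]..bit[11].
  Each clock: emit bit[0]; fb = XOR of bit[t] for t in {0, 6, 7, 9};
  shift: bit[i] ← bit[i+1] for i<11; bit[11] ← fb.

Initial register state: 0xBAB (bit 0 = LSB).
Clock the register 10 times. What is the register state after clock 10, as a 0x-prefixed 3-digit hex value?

0xF3E

reg_0 = 0xBAB
clock 1: out=1, reg = 0xDD5
clock 2: out=1, reg = 0xEEA
clock 3: out=0, reg = 0xF75
clock 4: out=1, reg = 0xFBA
clock 5: out=0, reg = 0x7DD
clock 6: out=1, reg = 0x3EE
clock 7: out=0, reg = 0x9F7
clock 8: out=1, reg = 0xCFB
clock 9: out=1, reg = 0xE7D
clock 10: out=1, reg = 0xF3E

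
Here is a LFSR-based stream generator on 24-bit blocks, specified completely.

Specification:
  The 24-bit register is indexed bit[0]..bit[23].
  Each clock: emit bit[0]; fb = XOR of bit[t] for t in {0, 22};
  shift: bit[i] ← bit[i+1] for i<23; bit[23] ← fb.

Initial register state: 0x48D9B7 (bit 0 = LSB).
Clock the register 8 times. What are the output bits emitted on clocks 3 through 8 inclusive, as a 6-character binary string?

reg_0 = 0x48D9B7
clock 1: out=1, reg = 0x246CDB
clock 2: out=1, reg = 0x92366D
clock 3: out=1, reg = 0xC91B36
clock 4: out=0, reg = 0xE48D9B
clock 5: out=1, reg = 0x7246CD
clock 6: out=1, reg = 0x392366
clock 7: out=0, reg = 0x1C91B3
clock 8: out=1, reg = 0x8E48D9

101101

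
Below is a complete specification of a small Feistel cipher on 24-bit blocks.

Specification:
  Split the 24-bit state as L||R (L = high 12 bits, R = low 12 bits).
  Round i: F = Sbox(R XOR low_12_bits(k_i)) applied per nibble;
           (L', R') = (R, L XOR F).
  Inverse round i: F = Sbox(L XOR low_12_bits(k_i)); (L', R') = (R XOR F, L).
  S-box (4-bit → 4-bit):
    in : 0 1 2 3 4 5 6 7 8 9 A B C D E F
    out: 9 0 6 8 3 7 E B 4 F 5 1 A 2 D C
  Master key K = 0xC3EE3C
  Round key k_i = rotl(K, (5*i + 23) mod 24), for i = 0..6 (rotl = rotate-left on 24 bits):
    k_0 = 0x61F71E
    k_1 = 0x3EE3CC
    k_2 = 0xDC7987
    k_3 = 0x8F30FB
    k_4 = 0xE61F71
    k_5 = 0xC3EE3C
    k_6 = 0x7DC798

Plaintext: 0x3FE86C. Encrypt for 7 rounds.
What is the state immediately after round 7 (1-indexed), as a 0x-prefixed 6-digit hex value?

0x01FC10

s_0 = plaintext = 0x3FE86C
s_1 = Round(s_0, k_0) = 0x86CF48
s_2 = Round(s_1, k_1) = 0xF4822F
s_3 = Round(s_2, k_2) = 0x22FE1C
s_4 = Round(s_3, k_3) = 0xE1CFF4
s_5 = Round(s_4, k_4) = 0xFF475B
s_6 = Round(s_5, k_5) = 0x75B01F
s_7 = Round(s_6, k_6) = 0x01FC10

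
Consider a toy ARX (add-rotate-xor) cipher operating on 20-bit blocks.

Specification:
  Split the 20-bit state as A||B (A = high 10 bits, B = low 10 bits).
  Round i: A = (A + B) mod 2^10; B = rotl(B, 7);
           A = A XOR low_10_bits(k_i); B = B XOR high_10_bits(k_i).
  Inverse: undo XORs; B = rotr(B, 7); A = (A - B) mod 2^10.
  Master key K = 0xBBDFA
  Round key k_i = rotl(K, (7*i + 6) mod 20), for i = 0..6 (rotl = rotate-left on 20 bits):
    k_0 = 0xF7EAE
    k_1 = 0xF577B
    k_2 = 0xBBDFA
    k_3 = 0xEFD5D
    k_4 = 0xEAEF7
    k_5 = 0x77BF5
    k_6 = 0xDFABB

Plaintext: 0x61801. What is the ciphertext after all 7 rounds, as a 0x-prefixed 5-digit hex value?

s_0 = plaintext = 0x61801
s_1 = Round(s_0, k_0) = 0xCA75F
s_2 = Round(s_1, k_1) = 0x7CC3E
s_3 = Round(s_2, k_2) = 0xF2DE8
s_4 = Round(s_3, k_3) = 0x3BB82
s_5 = Round(s_4, k_4) = 0xA1EDB
s_6 = Round(s_5, k_5) = 0xA5C05
s_7 = Round(s_6, k_6) = 0x09DFE

0x09DFE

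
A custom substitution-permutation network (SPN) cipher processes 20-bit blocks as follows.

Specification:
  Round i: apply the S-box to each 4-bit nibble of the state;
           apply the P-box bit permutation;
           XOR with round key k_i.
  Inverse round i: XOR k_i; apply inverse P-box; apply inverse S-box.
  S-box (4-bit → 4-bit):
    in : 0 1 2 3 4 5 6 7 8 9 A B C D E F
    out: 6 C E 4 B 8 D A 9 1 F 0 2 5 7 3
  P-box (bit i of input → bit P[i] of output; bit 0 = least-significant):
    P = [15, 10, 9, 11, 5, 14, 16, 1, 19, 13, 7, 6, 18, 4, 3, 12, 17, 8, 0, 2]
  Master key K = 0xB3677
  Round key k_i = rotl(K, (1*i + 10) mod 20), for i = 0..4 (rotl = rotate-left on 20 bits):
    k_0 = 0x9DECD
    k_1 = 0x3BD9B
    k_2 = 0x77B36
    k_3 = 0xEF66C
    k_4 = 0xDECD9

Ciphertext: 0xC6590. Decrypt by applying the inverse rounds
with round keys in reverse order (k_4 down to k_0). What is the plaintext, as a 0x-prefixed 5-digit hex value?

s_0 = ciphertext = 0xC6590
s_1 = InvRound(s_0, k_4) = 0x03538
s_2 = InvRound(s_1, k_3) = 0x4F8CD
s_3 = InvRound(s_2, k_2) = 0xE016D
s_4 = InvRound(s_3, k_1) = 0x54A64
s_5 = InvRound(s_4, k_0) = 0x36D9F

0x36D9F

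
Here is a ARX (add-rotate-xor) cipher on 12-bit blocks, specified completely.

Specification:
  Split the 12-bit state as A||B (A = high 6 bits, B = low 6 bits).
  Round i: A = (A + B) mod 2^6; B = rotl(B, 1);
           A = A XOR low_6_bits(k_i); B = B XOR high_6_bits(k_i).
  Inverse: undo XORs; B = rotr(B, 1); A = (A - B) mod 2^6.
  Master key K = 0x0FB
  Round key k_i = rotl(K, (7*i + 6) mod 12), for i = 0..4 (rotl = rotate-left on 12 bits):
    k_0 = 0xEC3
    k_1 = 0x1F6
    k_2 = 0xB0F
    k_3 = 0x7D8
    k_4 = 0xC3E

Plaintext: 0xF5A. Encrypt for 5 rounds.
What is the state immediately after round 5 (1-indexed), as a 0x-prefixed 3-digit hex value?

s_0 = plaintext = 0xF5A
s_1 = Round(s_0, k_0) = 0x50F
s_2 = Round(s_1, k_1) = 0x559
s_3 = Round(s_2, k_2) = 0x85E
s_4 = Round(s_3, k_3) = 0x9E3
s_5 = Round(s_4, k_4) = 0xD37

0xD37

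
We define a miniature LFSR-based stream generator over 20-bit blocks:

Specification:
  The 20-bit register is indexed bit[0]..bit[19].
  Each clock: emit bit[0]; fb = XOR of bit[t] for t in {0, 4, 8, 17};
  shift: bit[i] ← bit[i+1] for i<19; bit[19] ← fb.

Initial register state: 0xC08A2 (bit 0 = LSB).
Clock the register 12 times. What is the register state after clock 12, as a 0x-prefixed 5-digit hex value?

0x096C0

reg_0 = 0xC08A2
clock 1: out=0, reg = 0x60451
clock 2: out=1, reg = 0xB0228
clock 3: out=0, reg = 0xD8114
clock 4: out=0, reg = 0x6C08A
clock 5: out=0, reg = 0xB6045
clock 6: out=1, reg = 0x5B022
clock 7: out=0, reg = 0x2D811
clock 8: out=1, reg = 0x96C08
clock 9: out=0, reg = 0x4B604
clock 10: out=0, reg = 0x25B02
clock 11: out=0, reg = 0x12D81
clock 12: out=1, reg = 0x096C0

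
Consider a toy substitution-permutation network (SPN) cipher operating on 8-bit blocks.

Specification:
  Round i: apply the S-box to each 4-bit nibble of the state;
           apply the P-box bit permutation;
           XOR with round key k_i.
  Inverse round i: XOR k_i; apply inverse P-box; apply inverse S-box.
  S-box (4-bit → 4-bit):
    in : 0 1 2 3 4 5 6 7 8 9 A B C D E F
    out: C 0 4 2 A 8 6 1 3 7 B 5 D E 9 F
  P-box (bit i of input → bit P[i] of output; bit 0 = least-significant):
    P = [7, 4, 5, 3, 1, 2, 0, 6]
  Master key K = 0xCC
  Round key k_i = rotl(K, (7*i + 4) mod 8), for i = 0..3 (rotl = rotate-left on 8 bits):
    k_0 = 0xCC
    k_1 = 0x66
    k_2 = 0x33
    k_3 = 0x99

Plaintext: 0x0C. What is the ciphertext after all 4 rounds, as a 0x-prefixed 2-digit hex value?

s_0 = plaintext = 0x0C
s_1 = Round(s_0, k_0) = 0x25
s_2 = Round(s_1, k_1) = 0x6F
s_3 = Round(s_2, k_2) = 0x8E
s_4 = Round(s_3, k_3) = 0x17

0x17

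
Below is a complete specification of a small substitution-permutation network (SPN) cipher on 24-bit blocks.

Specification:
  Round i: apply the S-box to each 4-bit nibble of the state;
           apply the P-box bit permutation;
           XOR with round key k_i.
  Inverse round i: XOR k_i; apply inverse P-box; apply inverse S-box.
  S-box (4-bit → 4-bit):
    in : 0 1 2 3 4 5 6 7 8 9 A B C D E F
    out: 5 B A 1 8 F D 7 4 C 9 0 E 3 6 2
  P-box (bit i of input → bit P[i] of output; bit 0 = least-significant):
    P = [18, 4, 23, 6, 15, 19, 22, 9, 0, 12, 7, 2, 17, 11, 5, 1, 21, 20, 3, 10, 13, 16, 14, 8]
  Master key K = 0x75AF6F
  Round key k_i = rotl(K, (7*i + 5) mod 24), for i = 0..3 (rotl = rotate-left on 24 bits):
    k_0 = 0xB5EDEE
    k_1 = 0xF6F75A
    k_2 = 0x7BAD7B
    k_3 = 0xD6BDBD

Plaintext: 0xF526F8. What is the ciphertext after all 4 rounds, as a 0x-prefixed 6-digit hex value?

0xAFFB80

s_0 = plaintext = 0xF526F8
s_1 = Round(s_0, k_0) = 0x0CE161
s_2 = Round(s_1, k_1) = 0xA20927
s_3 = Round(s_2, k_2) = 0xE58ACF
s_4 = Round(s_3, k_3) = 0xAFFB80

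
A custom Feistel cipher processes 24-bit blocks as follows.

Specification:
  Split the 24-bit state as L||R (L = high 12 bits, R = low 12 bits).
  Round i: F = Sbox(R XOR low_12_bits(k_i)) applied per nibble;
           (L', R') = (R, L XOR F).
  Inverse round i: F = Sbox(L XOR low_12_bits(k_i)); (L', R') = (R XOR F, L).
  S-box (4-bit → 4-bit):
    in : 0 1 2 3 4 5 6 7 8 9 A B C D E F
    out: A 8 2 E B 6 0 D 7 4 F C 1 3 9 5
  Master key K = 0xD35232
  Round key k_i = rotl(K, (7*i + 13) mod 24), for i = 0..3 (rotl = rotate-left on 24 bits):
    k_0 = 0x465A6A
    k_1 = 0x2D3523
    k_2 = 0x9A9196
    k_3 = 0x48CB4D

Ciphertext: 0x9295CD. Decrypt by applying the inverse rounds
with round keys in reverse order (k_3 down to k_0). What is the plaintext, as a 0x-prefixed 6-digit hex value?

s_0 = ciphertext = 0x9295CD
s_1 = InvRound(s_0, k_3) = 0x7C6929
s_2 = InvRound(s_1, k_2) = 0x9437C6
s_3 = InvRound(s_2, k_1) = 0x6CC943
s_4 = InvRound(s_3, k_0) = 0x8B36CC

0x8B36CC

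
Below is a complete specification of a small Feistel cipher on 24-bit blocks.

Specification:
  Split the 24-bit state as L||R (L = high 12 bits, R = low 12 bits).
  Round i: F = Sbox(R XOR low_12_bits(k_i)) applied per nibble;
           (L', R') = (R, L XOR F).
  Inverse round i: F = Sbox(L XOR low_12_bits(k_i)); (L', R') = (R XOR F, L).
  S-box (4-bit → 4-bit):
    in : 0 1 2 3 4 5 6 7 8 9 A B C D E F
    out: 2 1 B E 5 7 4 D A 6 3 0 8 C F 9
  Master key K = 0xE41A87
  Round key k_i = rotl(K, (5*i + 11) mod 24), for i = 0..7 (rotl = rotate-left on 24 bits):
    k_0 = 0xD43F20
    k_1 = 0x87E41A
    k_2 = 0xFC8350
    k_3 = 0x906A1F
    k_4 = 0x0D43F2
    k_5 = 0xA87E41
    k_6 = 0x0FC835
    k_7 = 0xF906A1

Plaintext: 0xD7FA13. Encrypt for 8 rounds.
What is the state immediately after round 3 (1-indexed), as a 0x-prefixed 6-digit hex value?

s_0 = plaintext = 0xD7FA13
s_1 = Round(s_0, k_0) = 0xA13A91
s_2 = Round(s_1, k_1) = 0xA915B3
s_3 = Round(s_2, k_2) = 0x5B3E6F
s_4 = Round(s_3, k_3) = 0xE6F061
s_5 = Round(s_4, k_4) = 0x061001
s_6 = Round(s_5, k_5) = 0x001F33
s_7 = Round(s_6, k_6) = 0xF33D25
s_8 = Round(s_7, k_7) = 0xD25F96

0x5B3E6F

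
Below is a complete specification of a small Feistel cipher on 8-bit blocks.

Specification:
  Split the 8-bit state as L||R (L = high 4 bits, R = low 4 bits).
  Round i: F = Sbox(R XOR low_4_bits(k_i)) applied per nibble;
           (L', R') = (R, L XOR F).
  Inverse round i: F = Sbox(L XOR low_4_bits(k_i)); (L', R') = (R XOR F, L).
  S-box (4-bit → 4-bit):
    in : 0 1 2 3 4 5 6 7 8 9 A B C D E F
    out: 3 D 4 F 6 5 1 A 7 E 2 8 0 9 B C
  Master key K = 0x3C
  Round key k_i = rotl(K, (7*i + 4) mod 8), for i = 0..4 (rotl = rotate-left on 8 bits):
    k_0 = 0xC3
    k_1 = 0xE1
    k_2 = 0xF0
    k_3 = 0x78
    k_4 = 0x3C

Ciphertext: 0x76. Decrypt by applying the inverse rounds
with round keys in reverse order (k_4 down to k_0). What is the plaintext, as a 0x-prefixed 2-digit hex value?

0x4D

s_0 = ciphertext = 0x76
s_1 = InvRound(s_0, k_4) = 0xE7
s_2 = InvRound(s_1, k_3) = 0x6E
s_3 = InvRound(s_2, k_2) = 0xF6
s_4 = InvRound(s_3, k_1) = 0xDF
s_5 = InvRound(s_4, k_0) = 0x4D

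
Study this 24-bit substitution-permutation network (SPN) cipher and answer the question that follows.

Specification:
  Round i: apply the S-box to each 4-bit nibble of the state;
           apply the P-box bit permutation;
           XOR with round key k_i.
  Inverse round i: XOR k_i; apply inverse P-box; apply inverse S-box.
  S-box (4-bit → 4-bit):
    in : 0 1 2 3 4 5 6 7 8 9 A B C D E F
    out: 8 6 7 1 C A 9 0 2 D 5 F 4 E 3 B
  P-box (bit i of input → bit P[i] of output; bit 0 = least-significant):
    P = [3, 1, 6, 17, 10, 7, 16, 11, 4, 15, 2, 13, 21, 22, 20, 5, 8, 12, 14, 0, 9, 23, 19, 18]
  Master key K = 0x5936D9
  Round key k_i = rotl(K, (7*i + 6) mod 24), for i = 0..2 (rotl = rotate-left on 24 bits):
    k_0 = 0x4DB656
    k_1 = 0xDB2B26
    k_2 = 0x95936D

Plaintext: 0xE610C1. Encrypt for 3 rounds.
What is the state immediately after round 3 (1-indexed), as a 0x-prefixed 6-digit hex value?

s_0 = plaintext = 0xE610C1
s_1 = Round(s_0, k_0) = 0x9C9515
s_2 = Round(s_1, k_1) = 0xE4C984
s_3 = Round(s_2, k_2) = 0x07F1B8

0x07F1B8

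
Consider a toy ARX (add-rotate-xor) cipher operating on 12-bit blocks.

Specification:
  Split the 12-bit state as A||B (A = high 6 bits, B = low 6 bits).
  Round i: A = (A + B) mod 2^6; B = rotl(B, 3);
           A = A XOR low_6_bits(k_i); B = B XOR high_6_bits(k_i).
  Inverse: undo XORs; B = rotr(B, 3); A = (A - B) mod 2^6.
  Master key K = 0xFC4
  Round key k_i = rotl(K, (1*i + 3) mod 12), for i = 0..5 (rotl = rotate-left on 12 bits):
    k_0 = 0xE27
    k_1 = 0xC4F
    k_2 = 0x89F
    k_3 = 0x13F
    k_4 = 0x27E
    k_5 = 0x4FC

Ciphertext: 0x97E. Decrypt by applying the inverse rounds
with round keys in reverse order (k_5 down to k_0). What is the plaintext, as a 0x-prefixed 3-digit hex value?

0x302

s_0 = ciphertext = 0x97E
s_1 = InvRound(s_0, k_5) = 0xB2D
s_2 = InvRound(s_1, k_4) = 0xBA4
s_3 = InvRound(s_2, k_3) = 0x344
s_4 = InvRound(s_3, k_2) = 0x7B4
s_5 = InvRound(s_4, k_1) = 0xA68
s_6 = InvRound(s_5, k_0) = 0x302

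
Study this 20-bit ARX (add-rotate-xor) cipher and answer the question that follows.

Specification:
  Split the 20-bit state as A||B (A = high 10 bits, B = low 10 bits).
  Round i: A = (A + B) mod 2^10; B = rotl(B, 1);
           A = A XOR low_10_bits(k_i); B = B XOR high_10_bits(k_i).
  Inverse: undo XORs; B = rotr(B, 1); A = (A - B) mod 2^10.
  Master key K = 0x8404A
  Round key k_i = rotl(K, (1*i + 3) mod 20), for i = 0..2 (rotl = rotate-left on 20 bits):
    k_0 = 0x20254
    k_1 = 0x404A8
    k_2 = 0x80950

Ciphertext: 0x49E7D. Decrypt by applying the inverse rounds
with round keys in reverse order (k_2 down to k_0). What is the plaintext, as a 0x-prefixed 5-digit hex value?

0x05A8F

s_0 = ciphertext = 0x49E7D
s_1 = InvRound(s_0, k_2) = 0x8E23F
s_2 = InvRound(s_1, k_1) = 0x3C59F
s_3 = InvRound(s_2, k_0) = 0x05A8F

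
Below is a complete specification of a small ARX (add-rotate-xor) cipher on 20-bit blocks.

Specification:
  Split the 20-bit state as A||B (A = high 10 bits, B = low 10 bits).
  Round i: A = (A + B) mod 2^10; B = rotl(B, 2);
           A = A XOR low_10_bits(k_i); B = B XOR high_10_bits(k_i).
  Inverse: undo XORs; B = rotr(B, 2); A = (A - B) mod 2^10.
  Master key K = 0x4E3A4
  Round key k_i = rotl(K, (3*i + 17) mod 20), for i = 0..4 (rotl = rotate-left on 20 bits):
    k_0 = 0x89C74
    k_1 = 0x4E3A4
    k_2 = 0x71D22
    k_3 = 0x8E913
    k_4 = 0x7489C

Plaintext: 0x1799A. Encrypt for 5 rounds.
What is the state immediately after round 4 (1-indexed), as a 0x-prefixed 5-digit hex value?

0x0C127

s_0 = plaintext = 0x1799A
s_1 = Round(s_0, k_0) = 0x6304E
s_2 = Round(s_1, k_1) = 0x9F800
s_3 = Round(s_2, k_2) = 0xD71C7
s_4 = Round(s_3, k_3) = 0x0C127
s_5 = Round(s_4, k_4) = 0x72D4F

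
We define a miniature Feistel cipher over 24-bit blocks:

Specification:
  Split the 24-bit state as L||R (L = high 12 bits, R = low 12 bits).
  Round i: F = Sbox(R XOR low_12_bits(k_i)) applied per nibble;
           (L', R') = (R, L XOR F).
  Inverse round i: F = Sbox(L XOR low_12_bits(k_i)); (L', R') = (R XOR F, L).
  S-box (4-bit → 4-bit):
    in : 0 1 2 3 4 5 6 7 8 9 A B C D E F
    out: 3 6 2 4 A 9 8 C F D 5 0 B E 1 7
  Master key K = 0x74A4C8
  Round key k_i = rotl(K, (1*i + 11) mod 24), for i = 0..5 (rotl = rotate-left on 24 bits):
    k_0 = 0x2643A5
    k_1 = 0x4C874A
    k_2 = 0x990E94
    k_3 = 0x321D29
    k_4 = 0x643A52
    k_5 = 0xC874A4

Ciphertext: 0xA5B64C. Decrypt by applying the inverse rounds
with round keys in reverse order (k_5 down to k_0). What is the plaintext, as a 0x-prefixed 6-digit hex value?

s_0 = ciphertext = 0xA5B64C
s_1 = InvRound(s_0, k_5) = 0x73BA5B
s_2 = InvRound(s_1, k_4) = 0x4D673B
s_3 = InvRound(s_2, k_3) = 0xA4C4D6
s_4 = InvRound(s_3, k_2) = 0xE39A4C
s_5 = InvRound(s_4, k_1) = 0x788E39
s_6 = InvRound(s_5, k_0) = 0x417788

0x417788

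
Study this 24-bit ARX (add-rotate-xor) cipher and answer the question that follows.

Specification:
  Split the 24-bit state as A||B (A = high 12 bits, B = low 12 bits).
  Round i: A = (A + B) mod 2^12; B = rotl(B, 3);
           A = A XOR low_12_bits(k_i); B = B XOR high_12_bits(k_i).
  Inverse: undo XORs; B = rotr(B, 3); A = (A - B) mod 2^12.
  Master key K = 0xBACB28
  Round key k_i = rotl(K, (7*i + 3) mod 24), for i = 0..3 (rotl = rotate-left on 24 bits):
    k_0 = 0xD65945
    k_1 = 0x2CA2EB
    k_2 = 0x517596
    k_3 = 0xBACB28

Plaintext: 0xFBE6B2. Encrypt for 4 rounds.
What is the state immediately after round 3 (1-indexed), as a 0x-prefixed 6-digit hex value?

0x5A8EE5

s_0 = plaintext = 0xFBE6B2
s_1 = Round(s_0, k_0) = 0xF358F6
s_2 = Round(s_1, k_1) = 0xAC057E
s_3 = Round(s_2, k_2) = 0x5A8EE5
s_4 = Round(s_3, k_3) = 0xFA5C83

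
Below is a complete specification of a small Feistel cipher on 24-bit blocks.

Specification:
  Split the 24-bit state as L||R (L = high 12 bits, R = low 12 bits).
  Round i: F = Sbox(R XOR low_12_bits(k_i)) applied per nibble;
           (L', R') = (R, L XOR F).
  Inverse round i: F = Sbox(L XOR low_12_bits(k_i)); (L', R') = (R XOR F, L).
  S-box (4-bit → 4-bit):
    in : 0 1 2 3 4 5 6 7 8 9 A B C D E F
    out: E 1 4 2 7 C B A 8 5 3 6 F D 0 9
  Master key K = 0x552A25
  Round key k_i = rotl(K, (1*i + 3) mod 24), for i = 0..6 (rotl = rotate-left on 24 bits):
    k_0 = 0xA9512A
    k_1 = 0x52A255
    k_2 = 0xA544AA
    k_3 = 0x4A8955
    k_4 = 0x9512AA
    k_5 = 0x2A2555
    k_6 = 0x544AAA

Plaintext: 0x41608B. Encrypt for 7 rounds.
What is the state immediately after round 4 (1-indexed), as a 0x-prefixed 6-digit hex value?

0x5AB5BF

s_0 = plaintext = 0x41608B
s_1 = Round(s_0, k_0) = 0x08B527
s_2 = Round(s_1, k_1) = 0x527A2F
s_3 = Round(s_2, k_2) = 0xA2F5AB
s_4 = Round(s_3, k_3) = 0x5AB5BF
s_5 = Round(s_4, k_4) = 0x5BFFB7
s_6 = Round(s_5, k_5) = 0xFB76BB
s_7 = Round(s_6, k_6) = 0x6BB0A6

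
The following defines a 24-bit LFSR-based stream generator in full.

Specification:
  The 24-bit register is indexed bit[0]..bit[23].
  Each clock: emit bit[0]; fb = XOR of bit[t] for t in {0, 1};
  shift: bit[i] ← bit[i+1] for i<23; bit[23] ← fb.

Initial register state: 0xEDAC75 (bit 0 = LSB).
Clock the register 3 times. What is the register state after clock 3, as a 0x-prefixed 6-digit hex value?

reg_0 = 0xEDAC75
clock 1: out=1, reg = 0xF6D63A
clock 2: out=0, reg = 0xFB6B1D
clock 3: out=1, reg = 0xFDB58E

0xFDB58E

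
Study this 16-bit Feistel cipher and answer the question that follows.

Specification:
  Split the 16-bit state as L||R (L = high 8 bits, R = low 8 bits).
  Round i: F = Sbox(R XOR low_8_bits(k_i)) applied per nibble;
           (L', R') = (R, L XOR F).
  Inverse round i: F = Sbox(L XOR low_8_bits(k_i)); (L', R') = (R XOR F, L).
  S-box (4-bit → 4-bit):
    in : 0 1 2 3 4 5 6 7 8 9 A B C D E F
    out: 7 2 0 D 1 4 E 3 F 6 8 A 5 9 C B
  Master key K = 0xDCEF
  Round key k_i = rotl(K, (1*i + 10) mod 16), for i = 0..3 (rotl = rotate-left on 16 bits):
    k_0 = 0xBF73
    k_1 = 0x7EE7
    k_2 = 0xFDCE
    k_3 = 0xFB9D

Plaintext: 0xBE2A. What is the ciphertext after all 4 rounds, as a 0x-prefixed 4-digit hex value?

s_0 = plaintext = 0xBE2A
s_1 = Round(s_0, k_0) = 0x2AF8
s_2 = Round(s_1, k_1) = 0xF801
s_3 = Round(s_2, k_2) = 0x01A3
s_4 = Round(s_3, k_3) = 0xA3DD

0xA3DD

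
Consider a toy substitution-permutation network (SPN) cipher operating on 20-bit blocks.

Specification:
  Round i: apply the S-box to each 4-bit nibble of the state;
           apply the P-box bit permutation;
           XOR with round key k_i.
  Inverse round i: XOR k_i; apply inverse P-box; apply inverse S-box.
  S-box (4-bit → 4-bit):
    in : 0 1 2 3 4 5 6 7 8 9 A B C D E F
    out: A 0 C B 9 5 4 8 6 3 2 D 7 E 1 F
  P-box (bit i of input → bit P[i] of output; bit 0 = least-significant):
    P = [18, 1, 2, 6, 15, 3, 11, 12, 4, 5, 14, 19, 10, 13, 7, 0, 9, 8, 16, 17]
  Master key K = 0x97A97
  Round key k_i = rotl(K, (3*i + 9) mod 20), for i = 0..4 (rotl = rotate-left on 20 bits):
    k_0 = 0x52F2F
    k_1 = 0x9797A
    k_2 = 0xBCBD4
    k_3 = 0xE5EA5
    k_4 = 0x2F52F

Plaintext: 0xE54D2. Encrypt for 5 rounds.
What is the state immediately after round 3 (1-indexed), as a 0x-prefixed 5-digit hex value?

0x37D4C

s_0 = plaintext = 0xE54D2
s_1 = Round(s_0, k_0) = 0xD31F3
s_2 = Round(s_1, k_1) = 0xEC431
s_3 = Round(s_2, k_2) = 0x37D4C
s_4 = Round(s_3, k_3) = 0x08D82
s_5 = Round(s_4, k_4) = 0x89CC3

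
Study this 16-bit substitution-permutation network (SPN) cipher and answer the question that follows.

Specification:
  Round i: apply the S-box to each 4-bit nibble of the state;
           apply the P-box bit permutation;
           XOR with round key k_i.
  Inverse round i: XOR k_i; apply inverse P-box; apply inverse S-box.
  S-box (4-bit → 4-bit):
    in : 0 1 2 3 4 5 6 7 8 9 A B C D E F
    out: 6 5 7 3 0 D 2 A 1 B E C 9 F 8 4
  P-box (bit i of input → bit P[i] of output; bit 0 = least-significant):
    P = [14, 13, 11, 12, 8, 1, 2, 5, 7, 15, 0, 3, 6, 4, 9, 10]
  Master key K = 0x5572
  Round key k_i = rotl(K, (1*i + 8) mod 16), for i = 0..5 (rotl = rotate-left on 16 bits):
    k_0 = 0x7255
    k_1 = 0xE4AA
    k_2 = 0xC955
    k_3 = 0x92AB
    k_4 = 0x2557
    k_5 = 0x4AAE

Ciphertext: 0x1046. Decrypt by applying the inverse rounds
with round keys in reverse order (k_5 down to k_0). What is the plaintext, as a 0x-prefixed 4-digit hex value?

0x896A

s_0 = ciphertext = 0x1046
s_1 = InvRound(s_0, k_5) = 0x1CE5
s_2 = InvRound(s_1, k_4) = 0x689A
s_3 = InvRound(s_2, k_3) = 0x00ED
s_4 = InvRound(s_3, k_2) = 0x69C1
s_5 = InvRound(s_4, k_1) = 0xCA9F
s_6 = InvRound(s_5, k_0) = 0x896A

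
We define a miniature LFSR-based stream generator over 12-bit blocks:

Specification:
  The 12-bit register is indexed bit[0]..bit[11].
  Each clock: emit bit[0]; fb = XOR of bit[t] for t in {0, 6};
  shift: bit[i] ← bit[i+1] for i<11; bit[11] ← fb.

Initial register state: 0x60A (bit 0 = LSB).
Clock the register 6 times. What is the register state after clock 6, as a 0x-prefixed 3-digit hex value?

0x498

reg_0 = 0x60A
clock 1: out=0, reg = 0x305
clock 2: out=1, reg = 0x982
clock 3: out=0, reg = 0x4C1
clock 4: out=1, reg = 0x260
clock 5: out=0, reg = 0x930
clock 6: out=0, reg = 0x498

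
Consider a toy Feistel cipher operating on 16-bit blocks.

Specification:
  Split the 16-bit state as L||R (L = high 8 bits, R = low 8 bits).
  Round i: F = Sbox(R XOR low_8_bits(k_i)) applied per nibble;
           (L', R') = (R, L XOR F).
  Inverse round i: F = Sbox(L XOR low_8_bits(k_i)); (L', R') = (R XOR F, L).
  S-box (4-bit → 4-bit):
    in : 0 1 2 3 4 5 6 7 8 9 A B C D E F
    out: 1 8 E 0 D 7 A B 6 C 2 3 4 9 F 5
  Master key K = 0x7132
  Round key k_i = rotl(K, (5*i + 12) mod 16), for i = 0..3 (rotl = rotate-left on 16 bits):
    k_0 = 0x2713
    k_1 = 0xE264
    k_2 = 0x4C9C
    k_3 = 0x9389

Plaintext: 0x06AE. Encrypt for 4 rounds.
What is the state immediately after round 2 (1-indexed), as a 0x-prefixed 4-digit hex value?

s_0 = plaintext = 0x06AE
s_1 = Round(s_0, k_0) = 0xAE3F
s_2 = Round(s_1, k_1) = 0x3FDD
s_3 = Round(s_2, k_2) = 0xDDE7
s_4 = Round(s_3, k_3) = 0xE772

0x3FDD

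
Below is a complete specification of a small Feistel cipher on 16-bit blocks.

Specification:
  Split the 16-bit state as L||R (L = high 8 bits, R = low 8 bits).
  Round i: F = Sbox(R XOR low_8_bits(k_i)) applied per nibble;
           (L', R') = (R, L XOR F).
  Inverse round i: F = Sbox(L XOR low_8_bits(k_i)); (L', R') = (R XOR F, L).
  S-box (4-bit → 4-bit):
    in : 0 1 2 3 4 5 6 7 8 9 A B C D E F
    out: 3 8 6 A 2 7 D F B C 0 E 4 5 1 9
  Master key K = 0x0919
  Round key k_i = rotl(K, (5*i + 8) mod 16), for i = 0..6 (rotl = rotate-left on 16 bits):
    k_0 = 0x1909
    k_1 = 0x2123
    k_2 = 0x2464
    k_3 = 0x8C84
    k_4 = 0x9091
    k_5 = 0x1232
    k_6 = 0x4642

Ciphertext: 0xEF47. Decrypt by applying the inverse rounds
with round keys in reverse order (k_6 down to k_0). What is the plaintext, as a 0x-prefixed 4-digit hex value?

s_0 = ciphertext = 0xEF47
s_1 = InvRound(s_0, k_6) = 0x42EF
s_2 = InvRound(s_1, k_5) = 0x1C42
s_3 = InvRound(s_2, k_4) = 0xF71C
s_4 = InvRound(s_3, k_3) = 0xE6F7
s_5 = InvRound(s_4, k_2) = 0x41E6
s_6 = InvRound(s_5, k_1) = 0x3041
s_7 = InvRound(s_6, k_0) = 0xED30

0xED30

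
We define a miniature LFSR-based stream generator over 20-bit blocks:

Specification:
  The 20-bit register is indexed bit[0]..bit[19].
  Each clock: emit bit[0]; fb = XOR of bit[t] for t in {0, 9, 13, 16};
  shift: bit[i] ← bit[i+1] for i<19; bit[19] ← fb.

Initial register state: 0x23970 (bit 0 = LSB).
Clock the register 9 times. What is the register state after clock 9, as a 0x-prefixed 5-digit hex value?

0x8791C

reg_0 = 0x23970
clock 1: out=0, reg = 0x91CB8
clock 2: out=0, reg = 0xC8E5C
clock 3: out=0, reg = 0xE472E
clock 4: out=0, reg = 0xF2397
clock 5: out=1, reg = 0x791CB
clock 6: out=1, reg = 0x3C8E5
clock 7: out=1, reg = 0x1E472
clock 8: out=0, reg = 0x0F239
clock 9: out=1, reg = 0x8791C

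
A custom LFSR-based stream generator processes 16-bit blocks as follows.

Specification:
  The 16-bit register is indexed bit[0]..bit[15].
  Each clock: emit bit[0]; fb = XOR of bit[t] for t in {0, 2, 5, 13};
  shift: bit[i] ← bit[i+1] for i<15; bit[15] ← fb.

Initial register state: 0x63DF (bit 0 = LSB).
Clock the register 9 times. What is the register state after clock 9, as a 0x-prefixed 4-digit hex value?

reg_0 = 0x63DF
clock 1: out=1, reg = 0xB1EF
clock 2: out=1, reg = 0x58F7
clock 3: out=1, reg = 0xAC7B
clock 4: out=1, reg = 0xD63D
clock 5: out=1, reg = 0xEB1E
clock 6: out=0, reg = 0x758F
clock 7: out=1, reg = 0xBAC7
clock 8: out=1, reg = 0xDD63
clock 9: out=1, reg = 0x6EB1

0x6EB1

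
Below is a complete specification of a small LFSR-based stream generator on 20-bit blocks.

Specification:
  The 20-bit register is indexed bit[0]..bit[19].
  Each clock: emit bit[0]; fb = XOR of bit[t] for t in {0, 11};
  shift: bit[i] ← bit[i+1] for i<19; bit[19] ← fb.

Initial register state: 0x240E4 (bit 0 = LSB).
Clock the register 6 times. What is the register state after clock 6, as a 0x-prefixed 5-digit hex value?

0xB0903

reg_0 = 0x240E4
clock 1: out=0, reg = 0x12072
clock 2: out=0, reg = 0x09039
clock 3: out=1, reg = 0x8481C
clock 4: out=0, reg = 0xC240E
clock 5: out=0, reg = 0x61207
clock 6: out=1, reg = 0xB0903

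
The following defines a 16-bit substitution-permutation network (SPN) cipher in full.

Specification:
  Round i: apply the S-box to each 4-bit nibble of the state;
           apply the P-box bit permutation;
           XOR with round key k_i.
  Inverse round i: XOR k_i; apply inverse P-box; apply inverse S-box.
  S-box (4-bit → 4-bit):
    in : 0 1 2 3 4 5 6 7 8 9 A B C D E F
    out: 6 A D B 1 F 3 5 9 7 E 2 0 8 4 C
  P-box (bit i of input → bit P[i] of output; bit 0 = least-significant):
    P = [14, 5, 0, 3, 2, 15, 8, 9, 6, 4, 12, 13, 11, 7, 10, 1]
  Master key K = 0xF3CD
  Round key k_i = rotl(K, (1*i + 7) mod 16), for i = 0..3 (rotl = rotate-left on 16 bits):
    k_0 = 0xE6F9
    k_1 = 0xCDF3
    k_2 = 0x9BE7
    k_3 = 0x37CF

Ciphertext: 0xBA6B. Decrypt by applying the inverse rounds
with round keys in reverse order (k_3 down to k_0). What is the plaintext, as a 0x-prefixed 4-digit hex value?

0xEE97

s_0 = ciphertext = 0xBA6B
s_1 = InvRound(s_0, k_3) = 0x9C9B
s_2 = InvRound(s_1, k_2) = 0xE621
s_3 = InvRound(s_2, k_1) = 0x33FC
s_4 = InvRound(s_3, k_0) = 0xEE97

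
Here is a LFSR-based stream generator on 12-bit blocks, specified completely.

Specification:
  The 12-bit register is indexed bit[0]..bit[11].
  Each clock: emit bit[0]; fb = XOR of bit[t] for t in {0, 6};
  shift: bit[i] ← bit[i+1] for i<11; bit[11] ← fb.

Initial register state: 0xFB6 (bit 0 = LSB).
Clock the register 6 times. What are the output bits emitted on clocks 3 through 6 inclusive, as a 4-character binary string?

1011

reg_0 = 0xFB6
clock 1: out=0, reg = 0x7DB
clock 2: out=1, reg = 0x3ED
clock 3: out=1, reg = 0x1F6
clock 4: out=0, reg = 0x8FB
clock 5: out=1, reg = 0x47D
clock 6: out=1, reg = 0x23E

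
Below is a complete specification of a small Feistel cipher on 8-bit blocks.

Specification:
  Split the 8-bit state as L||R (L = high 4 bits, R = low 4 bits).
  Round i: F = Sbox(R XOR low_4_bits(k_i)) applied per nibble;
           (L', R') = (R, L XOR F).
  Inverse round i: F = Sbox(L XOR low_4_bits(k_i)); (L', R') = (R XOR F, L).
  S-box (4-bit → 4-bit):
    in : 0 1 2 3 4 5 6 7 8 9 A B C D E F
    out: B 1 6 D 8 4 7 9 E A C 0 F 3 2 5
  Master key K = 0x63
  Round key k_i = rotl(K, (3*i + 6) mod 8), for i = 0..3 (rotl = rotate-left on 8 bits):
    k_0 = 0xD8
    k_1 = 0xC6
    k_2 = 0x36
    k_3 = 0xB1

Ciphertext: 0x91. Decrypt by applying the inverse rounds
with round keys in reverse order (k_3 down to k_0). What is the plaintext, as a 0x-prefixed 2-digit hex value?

0xEB

s_0 = ciphertext = 0x91
s_1 = InvRound(s_0, k_3) = 0xF9
s_2 = InvRound(s_1, k_2) = 0x3F
s_3 = InvRound(s_2, k_1) = 0xB3
s_4 = InvRound(s_3, k_0) = 0xEB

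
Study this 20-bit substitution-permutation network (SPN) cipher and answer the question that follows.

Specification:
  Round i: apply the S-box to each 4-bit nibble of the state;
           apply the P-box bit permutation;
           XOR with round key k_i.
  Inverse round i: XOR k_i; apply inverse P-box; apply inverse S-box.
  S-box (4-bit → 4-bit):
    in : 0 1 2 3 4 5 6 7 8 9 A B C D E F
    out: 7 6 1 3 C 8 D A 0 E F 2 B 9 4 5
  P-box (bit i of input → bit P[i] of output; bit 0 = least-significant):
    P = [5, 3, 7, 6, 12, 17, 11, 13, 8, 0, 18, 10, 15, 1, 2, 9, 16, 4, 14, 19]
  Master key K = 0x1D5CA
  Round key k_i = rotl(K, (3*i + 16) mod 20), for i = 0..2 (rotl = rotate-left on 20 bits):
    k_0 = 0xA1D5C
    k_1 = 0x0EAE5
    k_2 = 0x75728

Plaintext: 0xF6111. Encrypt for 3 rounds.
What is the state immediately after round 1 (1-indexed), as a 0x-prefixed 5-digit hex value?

0xDD7D1

s_0 = plaintext = 0xF6111
s_1 = Round(s_0, k_0) = 0xDD7D1
s_2 = Round(s_1, k_1) = 0x95C6C
s_3 = Round(s_2, k_2) = 0xF2851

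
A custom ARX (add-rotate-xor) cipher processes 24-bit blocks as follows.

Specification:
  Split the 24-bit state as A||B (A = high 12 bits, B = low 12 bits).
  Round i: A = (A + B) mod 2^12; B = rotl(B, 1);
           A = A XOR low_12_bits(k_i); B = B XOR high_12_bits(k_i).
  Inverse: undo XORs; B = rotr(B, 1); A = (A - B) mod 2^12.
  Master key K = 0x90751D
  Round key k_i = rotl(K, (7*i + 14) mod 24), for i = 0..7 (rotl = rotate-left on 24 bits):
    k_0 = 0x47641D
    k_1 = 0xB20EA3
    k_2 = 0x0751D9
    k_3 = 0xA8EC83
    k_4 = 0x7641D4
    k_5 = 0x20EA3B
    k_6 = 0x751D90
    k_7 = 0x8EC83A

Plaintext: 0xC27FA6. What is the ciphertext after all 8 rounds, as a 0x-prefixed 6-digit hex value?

0xE386EA

s_0 = plaintext = 0xC27FA6
s_1 = Round(s_0, k_0) = 0xFD0B3B
s_2 = Round(s_1, k_1) = 0x5A8D57
s_3 = Round(s_2, k_2) = 0x326ADA
s_4 = Round(s_3, k_3) = 0x283F3B
s_5 = Round(s_4, k_4) = 0x06A913
s_6 = Round(s_5, k_5) = 0x346029
s_7 = Round(s_6, k_6) = 0xEFF703
s_8 = Round(s_7, k_7) = 0xE386EA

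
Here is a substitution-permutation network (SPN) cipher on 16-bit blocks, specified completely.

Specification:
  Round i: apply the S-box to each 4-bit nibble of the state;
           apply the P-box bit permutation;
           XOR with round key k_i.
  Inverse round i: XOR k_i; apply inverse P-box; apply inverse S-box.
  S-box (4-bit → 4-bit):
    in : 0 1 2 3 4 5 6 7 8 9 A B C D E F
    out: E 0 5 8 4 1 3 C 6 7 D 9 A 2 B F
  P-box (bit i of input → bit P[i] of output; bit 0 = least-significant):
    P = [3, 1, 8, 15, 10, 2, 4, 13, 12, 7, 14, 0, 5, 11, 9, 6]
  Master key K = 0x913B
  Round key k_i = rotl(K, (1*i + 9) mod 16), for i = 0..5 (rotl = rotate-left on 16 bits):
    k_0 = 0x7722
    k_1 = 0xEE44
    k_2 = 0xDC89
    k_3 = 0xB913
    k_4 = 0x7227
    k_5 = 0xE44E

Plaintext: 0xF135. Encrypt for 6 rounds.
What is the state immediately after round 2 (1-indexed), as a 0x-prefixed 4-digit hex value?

0x6FFC

s_0 = plaintext = 0xF135
s_1 = Round(s_0, k_0) = 0x5D4A
s_2 = Round(s_1, k_1) = 0x6FFC
s_3 = Round(s_2, k_2) = 0x203E
s_4 = Round(s_3, k_3) = 0x5BB8
s_5 = Round(s_4, k_4) = 0x4704
s_6 = Round(s_5, k_5) = 0x875B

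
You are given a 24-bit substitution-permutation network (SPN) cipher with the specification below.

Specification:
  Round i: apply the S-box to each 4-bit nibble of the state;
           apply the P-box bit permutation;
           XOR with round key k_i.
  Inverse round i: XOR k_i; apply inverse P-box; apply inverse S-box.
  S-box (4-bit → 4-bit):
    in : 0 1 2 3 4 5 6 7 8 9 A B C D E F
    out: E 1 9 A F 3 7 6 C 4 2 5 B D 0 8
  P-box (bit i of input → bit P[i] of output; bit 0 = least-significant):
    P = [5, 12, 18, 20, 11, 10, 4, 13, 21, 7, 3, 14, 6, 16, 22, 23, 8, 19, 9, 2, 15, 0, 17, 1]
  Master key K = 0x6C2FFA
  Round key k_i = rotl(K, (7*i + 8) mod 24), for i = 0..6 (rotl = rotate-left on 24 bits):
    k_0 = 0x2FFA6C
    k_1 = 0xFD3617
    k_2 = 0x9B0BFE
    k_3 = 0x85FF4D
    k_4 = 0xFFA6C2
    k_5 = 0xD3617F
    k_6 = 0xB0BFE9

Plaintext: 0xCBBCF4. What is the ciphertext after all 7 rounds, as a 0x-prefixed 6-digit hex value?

0x3F42DB

s_0 = plaintext = 0xCBBCF4
s_1 = Round(s_0, k_0) = 0x5B098F
s_2 = Round(s_1, k_1) = 0x2C950E
s_3 = Round(s_2, k_2) = 0xF3AE68
s_4 = Round(s_3, k_3) = 0x98F35B
s_5 = Round(s_4, k_4) = 0x79E866
s_6 = Round(s_5, k_5) = 0xD53F46
s_7 = Round(s_6, k_6) = 0x3F42DB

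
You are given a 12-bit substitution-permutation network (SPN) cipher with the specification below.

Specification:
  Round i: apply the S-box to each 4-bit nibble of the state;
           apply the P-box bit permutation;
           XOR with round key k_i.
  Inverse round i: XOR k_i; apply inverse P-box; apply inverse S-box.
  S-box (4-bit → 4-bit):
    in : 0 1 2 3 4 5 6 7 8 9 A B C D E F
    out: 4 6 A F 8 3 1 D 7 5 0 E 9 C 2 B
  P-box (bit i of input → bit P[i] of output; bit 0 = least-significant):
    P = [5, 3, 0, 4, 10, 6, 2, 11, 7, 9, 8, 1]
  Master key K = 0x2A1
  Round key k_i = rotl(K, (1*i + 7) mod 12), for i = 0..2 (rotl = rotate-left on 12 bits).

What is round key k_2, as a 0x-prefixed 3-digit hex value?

K = 0x2A1
k_0 = rotl(K, (1*0+7) mod 12) = rotl(K, 7) = 0x095
k_1 = rotl(K, (1*1+7) mod 12) = rotl(K, 8) = 0x12A
k_2 = rotl(K, (1*2+7) mod 12) = rotl(K, 9) = 0x254

0x254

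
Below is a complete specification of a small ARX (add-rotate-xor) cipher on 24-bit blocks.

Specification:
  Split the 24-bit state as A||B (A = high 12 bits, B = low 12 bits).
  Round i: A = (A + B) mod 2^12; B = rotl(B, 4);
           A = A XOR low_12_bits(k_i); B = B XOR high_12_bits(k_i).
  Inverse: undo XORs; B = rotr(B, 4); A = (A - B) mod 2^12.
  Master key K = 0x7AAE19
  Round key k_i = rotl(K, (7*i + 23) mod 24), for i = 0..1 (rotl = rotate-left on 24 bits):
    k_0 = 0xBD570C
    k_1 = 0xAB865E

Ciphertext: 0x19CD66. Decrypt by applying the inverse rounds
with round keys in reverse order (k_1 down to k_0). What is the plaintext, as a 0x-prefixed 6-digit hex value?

0x5EF85A

s_0 = ciphertext = 0x19CD66
s_1 = InvRound(s_0, k_1) = 0x945E7D
s_2 = InvRound(s_1, k_0) = 0x5EF85A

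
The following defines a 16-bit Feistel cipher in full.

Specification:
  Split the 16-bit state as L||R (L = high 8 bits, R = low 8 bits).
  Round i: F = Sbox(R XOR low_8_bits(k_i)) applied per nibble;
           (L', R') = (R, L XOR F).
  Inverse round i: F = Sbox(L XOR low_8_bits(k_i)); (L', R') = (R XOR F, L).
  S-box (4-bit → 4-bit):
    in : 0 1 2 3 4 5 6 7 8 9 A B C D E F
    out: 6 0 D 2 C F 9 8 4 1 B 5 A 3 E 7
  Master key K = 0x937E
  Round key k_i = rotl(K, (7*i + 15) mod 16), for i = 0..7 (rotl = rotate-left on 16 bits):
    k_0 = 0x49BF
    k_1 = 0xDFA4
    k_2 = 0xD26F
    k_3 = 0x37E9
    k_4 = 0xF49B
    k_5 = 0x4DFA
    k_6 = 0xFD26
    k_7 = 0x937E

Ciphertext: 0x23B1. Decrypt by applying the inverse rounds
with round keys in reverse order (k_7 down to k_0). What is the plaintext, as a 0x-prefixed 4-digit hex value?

s_0 = ciphertext = 0x23B1
s_1 = InvRound(s_0, k_7) = 0x4223
s_2 = InvRound(s_1, k_6) = 0xBF42
s_3 = InvRound(s_2, k_5) = 0x8DBF
s_4 = InvRound(s_3, k_4) = 0xB68D
s_5 = InvRound(s_4, k_3) = 0x7AB6
s_6 = InvRound(s_5, k_2) = 0xB97A
s_7 = InvRound(s_6, k_1) = 0x79B9
s_8 = InvRound(s_7, k_0) = 0x1079

0x1079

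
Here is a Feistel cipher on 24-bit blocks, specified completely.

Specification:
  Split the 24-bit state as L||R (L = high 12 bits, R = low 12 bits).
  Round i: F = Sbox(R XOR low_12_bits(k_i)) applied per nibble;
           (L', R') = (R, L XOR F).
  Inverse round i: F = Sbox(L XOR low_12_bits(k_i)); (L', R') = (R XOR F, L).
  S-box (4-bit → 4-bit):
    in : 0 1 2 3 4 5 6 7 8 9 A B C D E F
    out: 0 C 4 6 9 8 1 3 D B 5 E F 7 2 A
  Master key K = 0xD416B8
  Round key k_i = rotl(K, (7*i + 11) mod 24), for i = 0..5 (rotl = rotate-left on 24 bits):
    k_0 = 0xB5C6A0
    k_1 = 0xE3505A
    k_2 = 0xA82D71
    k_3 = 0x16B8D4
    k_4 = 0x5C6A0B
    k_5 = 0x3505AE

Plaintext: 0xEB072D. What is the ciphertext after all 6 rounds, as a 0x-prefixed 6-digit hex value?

s_0 = plaintext = 0xEB072D
s_1 = Round(s_0, k_0) = 0x72D267
s_2 = Round(s_1, k_1) = 0x26734A
s_3 = Round(s_2, k_2) = 0x34A009
s_4 = Round(s_3, k_3) = 0x009E3D
s_5 = Round(s_4, k_4) = 0xE3D968
s_6 = Round(s_5, k_5) = 0x9681CC

0x9681CC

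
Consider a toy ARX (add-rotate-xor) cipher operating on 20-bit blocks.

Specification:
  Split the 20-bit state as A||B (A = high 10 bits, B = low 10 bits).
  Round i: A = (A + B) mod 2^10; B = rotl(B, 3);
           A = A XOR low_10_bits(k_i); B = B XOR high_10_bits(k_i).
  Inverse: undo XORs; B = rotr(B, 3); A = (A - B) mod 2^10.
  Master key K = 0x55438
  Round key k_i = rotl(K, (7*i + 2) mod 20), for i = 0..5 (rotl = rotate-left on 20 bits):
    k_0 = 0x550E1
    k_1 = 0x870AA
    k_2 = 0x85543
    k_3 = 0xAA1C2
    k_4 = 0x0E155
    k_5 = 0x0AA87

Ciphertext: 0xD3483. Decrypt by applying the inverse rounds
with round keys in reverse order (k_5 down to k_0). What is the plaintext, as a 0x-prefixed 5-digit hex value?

0x1FEC6

s_0 = ciphertext = 0xD3483
s_1 = InvRound(s_0, k_5) = 0x4D495
s_2 = InvRound(s_1, k_4) = 0x72E95
s_3 = InvRound(s_2, k_3) = 0x60A87
s_4 = InvRound(s_3, k_2) = 0xEBD12
s_5 = InvRound(s_4, k_1) = 0xE9361
s_6 = InvRound(s_5, k_0) = 0x1FEC6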